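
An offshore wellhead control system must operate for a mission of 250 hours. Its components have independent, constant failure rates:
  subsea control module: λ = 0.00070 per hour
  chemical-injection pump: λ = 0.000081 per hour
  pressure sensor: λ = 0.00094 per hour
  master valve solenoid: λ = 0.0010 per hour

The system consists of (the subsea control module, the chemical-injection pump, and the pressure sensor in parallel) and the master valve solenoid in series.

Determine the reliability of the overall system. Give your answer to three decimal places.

0.778

R(subsea control module) = exp(−0.00070 × 250) = 0.83946
R(chemical-injection pump) = exp(−0.000081 × 250) = 0.97995
R(pressure sensor) = exp(−0.00094 × 250) = 0.79057
R(master valve solenoid) = exp(−0.0010 × 250) = 0.77880
Parallel (subsea control module, chemical-injection pump, and pressure sensor): 1 − (1 − 0.83946)(1 − 0.97995)(1 − 0.79057) = 0.99933
Series ([0.99933] and master valve solenoid): 0.99933 × 0.77880 = 0.778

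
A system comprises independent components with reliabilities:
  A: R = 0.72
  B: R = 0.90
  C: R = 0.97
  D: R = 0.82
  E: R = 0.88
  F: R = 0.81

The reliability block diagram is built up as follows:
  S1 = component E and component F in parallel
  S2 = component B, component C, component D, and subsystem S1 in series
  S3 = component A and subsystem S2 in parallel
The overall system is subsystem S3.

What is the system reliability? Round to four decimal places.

Parallel (E and F): 1 − (1 − 0.880000)(1 − 0.810000) = 0.977200
Series (B, C, D, and [0.977200]): 0.900000 × 0.970000 × 0.820000 × 0.977200 = 0.699538
Parallel (A and [0.699538]): 1 − (1 − 0.720000)(1 − 0.699538) = 0.9159

0.9159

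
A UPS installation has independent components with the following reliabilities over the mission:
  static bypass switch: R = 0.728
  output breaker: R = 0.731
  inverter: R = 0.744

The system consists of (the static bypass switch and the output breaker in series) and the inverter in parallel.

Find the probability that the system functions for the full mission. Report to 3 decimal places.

0.880

Series (static bypass switch and output breaker): 0.72800 × 0.73100 = 0.53217
Parallel ([0.53217] and inverter): 1 − (1 − 0.53217)(1 − 0.74400) = 0.880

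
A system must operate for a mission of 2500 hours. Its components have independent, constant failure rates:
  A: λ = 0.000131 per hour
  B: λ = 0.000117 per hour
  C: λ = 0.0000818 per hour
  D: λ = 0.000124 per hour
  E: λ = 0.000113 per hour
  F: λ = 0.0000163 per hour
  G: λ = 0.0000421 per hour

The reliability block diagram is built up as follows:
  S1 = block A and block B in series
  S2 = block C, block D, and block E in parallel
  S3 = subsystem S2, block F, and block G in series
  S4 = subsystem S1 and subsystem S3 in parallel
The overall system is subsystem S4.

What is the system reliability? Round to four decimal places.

R(A) = exp(−0.000131 × 2500) = 0.720723
R(B) = exp(−0.000117 × 2500) = 0.746395
R(C) = exp(−0.0000818 × 2500) = 0.815055
R(D) = exp(−0.000124 × 2500) = 0.733447
R(E) = exp(−0.000113 × 2500) = 0.753897
R(F) = exp(−0.0000163 × 2500) = 0.960069
R(G) = exp(−0.0000421 × 2500) = 0.900099
Series (A and B): 0.720723 × 0.746395 = 0.537944
Parallel (C, D, and E): 1 − (1 − 0.815055)(1 − 0.733447)(1 − 0.753897) = 0.987868
Series ([0.987868], F, and G): 0.987868 × 0.960069 × 0.900099 = 0.853673
Parallel ([0.537944] and [0.853673]): 1 − (1 − 0.537944)(1 − 0.853673) = 0.9324

0.9324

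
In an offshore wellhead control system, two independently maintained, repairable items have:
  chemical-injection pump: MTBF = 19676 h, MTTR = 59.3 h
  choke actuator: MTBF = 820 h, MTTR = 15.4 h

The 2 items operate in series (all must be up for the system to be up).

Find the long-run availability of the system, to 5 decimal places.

A(chemical-injection pump) = MTBF/(MTBF+MTTR) = 19676/(19676+59.3) = 0.996995
A(choke actuator) = MTBF/(MTBF+MTTR) = 820/(820+15.4) = 0.981566
Series availability: 0.996995 × 0.981566 = 0.97862

0.97862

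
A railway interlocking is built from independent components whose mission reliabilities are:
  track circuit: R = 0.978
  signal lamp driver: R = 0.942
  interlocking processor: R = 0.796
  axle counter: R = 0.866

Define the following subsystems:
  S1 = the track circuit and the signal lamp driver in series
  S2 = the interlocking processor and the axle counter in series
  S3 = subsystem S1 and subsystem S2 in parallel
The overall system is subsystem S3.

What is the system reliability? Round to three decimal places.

Series (track circuit and signal lamp driver): 0.97800 × 0.94200 = 0.92128
Series (interlocking processor and axle counter): 0.79600 × 0.86600 = 0.68934
Parallel ([0.92128] and [0.68934]): 1 − (1 − 0.92128)(1 − 0.68934) = 0.976

0.976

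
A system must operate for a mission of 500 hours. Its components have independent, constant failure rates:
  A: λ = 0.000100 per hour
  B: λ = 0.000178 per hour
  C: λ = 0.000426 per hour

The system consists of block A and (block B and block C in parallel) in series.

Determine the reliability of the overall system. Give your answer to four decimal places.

0.9357

R(A) = exp(−0.000100 × 500) = 0.951229
R(B) = exp(−0.000178 × 500) = 0.914846
R(C) = exp(−0.000426 × 500) = 0.808156
Parallel (B and C): 1 − (1 − 0.914846)(1 − 0.808156) = 0.983664
Series (A and [0.983664]): 0.951229 × 0.983664 = 0.9357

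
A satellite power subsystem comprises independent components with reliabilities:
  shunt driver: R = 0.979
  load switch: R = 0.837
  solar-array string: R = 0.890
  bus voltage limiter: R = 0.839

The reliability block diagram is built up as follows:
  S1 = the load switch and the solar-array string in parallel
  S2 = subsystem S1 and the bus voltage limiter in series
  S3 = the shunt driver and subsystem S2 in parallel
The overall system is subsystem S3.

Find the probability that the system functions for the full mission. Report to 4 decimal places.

0.9963

Parallel (load switch and solar-array string): 1 − (1 − 0.837000)(1 − 0.890000) = 0.982070
Series ([0.982070] and bus voltage limiter): 0.982070 × 0.839000 = 0.823957
Parallel (shunt driver and [0.823957]): 1 − (1 − 0.979000)(1 − 0.823957) = 0.9963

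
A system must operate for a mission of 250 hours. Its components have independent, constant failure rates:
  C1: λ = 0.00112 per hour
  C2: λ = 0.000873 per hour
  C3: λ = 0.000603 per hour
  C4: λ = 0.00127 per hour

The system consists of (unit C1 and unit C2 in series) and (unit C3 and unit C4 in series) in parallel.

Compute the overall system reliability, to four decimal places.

0.8533

R(C1) = exp(−0.00112 × 250) = 0.755784
R(C2) = exp(−0.000873 × 250) = 0.803924
R(C3) = exp(−0.000603 × 250) = 0.860063
R(C4) = exp(−0.00127 × 250) = 0.727967
Series (C1 and C2): 0.755784 × 0.803924 = 0.607593
Series (C3 and C4): 0.860063 × 0.727967 = 0.626097
Parallel ([0.607593] and [0.626097]): 1 − (1 − 0.607593)(1 − 0.626097) = 0.8533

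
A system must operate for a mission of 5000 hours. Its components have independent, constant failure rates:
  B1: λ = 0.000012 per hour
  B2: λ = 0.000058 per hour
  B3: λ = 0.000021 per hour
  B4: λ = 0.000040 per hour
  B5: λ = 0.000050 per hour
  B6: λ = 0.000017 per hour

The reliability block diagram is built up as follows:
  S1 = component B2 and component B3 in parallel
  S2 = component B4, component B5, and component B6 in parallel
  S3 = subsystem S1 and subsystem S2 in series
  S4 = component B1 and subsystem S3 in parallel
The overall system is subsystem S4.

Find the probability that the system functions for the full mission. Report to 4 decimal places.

R(B1) = exp(−0.000012 × 5000) = 0.941765
R(B2) = exp(−0.000058 × 5000) = 0.748264
R(B3) = exp(−0.000021 × 5000) = 0.900325
R(B4) = exp(−0.000040 × 5000) = 0.818731
R(B5) = exp(−0.000050 × 5000) = 0.778801
R(B6) = exp(−0.000017 × 5000) = 0.918512
Parallel (B2 and B3): 1 − (1 − 0.748264)(1 − 0.900325) = 0.974908
Parallel (B4, B5, and B6): 1 − (1 − 0.818731)(1 − 0.778801)(1 − 0.918512) = 0.996733
Series ([0.974908] and [0.996733]): 0.974908 × 0.996733 = 0.971723
Parallel (B1 and [0.971723]): 1 − (1 − 0.941765)(1 − 0.971723) = 0.9984

0.9984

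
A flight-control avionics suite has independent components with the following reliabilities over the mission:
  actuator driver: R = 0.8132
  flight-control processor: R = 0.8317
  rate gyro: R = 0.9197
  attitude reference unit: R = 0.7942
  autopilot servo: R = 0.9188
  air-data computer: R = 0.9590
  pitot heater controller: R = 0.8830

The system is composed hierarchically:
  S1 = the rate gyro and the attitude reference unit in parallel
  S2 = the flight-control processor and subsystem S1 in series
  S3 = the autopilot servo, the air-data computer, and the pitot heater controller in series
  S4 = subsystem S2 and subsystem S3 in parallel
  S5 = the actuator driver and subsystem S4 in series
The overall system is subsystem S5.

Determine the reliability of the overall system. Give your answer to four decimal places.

0.7803

Parallel (rate gyro and attitude reference unit): 1 − (1 − 0.919700)(1 − 0.794200) = 0.983474
Series (flight-control processor and [0.983474]): 0.831700 × 0.983474 = 0.817955
Series (autopilot servo, air-data computer, and pitot heater controller): 0.918800 × 0.959000 × 0.883000 = 0.778037
Parallel ([0.817955] and [0.778037]): 1 − (1 − 0.817955)(1 − 0.778037) = 0.959593
Series (actuator driver and [0.959593]): 0.813200 × 0.959593 = 0.7803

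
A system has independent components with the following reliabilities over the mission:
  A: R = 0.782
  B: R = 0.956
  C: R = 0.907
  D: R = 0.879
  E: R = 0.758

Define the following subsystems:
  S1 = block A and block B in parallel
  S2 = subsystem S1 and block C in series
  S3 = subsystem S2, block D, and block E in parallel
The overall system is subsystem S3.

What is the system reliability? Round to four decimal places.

Parallel (A and B): 1 − (1 − 0.782000)(1 − 0.956000) = 0.990408
Series ([0.990408] and C): 0.990408 × 0.907000 = 0.898300
Parallel ([0.898300], D, and E): 1 − (1 − 0.898300)(1 − 0.879000)(1 − 0.758000) = 0.9970

0.9970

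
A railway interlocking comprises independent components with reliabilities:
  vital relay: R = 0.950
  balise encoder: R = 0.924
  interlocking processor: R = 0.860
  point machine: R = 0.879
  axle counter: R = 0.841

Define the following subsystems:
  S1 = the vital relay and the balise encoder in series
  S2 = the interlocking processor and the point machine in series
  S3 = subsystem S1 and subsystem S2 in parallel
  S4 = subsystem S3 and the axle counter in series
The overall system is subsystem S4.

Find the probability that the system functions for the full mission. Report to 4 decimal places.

0.8159

Series (vital relay and balise encoder): 0.950000 × 0.924000 = 0.877800
Series (interlocking processor and point machine): 0.860000 × 0.879000 = 0.755940
Parallel ([0.877800] and [0.755940]): 1 − (1 − 0.877800)(1 − 0.755940) = 0.970176
Series ([0.970176] and axle counter): 0.970176 × 0.841000 = 0.8159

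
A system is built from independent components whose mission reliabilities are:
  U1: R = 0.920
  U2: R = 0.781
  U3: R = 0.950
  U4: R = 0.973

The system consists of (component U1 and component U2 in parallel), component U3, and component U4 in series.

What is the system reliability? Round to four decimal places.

Parallel (U1 and U2): 1 − (1 − 0.920000)(1 − 0.781000) = 0.982480
Series ([0.982480], U3, and U4): 0.982480 × 0.950000 × 0.973000 = 0.9082

0.9082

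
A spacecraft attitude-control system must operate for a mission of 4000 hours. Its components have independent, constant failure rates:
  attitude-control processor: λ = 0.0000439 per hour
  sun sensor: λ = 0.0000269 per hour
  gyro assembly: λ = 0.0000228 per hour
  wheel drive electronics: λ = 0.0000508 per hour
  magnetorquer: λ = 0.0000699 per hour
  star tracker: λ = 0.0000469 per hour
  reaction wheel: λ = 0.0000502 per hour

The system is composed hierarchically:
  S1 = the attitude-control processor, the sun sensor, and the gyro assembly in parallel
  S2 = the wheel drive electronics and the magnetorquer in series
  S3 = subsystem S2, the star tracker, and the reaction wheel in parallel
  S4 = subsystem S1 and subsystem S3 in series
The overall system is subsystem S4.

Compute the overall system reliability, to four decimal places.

0.9867

R(attitude-control processor) = exp(−0.0000439 × 4000) = 0.838953
R(sun sensor) = exp(−0.0000269 × 4000) = 0.897987
R(gyro assembly) = exp(−0.0000228 × 4000) = 0.912835
R(wheel drive electronics) = exp(−0.0000508 × 4000) = 0.816115
R(magnetorquer) = exp(−0.0000699 × 4000) = 0.756086
R(star tracker) = exp(−0.0000469 × 4000) = 0.828946
R(reaction wheel) = exp(−0.0000502 × 4000) = 0.818076
Parallel (attitude-control processor, sun sensor, and gyro assembly): 1 − (1 − 0.838953)(1 − 0.897987)(1 − 0.912835) = 0.998568
Series (wheel drive electronics and magnetorquer): 0.816115 × 0.756086 = 0.617053
Parallel ([0.617053], star tracker, and reaction wheel): 1 − (1 − 0.617053)(1 − 0.828946)(1 − 0.818076) = 0.988083
Series ([0.998568] and [0.988083]): 0.998568 × 0.988083 = 0.9867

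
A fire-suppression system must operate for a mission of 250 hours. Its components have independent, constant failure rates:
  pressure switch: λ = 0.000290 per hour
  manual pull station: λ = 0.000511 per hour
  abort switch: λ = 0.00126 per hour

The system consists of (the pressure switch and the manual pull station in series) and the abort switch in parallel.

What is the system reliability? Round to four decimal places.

0.9510

R(pressure switch) = exp(−0.000290 × 250) = 0.930066
R(manual pull station) = exp(−0.000511 × 250) = 0.880073
R(abort switch) = exp(−0.00126 × 250) = 0.729789
Series (pressure switch and manual pull station): 0.930066 × 0.880073 = 0.818526
Parallel ([0.818526] and abort switch): 1 − (1 − 0.818526)(1 − 0.729789) = 0.9510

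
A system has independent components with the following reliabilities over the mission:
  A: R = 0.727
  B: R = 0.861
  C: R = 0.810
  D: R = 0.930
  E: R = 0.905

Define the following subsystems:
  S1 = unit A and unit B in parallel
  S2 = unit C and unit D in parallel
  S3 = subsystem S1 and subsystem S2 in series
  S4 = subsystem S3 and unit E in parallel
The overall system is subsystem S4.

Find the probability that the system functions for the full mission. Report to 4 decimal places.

0.9952

Parallel (A and B): 1 − (1 − 0.727000)(1 − 0.861000) = 0.962053
Parallel (C and D): 1 − (1 − 0.810000)(1 − 0.930000) = 0.986700
Series ([0.962053] and [0.986700]): 0.962053 × 0.986700 = 0.949258
Parallel ([0.949258] and E): 1 − (1 − 0.949258)(1 − 0.905000) = 0.9952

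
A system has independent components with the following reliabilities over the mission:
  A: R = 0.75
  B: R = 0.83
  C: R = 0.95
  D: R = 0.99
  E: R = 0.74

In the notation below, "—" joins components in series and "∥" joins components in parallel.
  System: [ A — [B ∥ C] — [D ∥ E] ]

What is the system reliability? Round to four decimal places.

Parallel (B and C): 1 − (1 − 0.830000)(1 − 0.950000) = 0.991500
Parallel (D and E): 1 − (1 − 0.990000)(1 − 0.740000) = 0.997400
Series (A, [0.991500], and [0.997400]): 0.750000 × 0.991500 × 0.997400 = 0.7417

0.7417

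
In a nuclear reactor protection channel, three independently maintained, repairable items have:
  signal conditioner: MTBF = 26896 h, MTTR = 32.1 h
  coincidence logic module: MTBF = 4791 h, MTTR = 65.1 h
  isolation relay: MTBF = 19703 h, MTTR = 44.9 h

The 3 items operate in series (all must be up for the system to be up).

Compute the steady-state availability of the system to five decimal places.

0.98318

A(signal conditioner) = MTBF/(MTBF+MTTR) = 26896/(26896+32.1) = 0.998808
A(coincidence logic module) = MTBF/(MTBF+MTTR) = 4791/(4791+65.1) = 0.986594
A(isolation relay) = MTBF/(MTBF+MTTR) = 19703/(19703+44.9) = 0.997726
Series availability: 0.998808 × 0.986594 × 0.997726 = 0.98318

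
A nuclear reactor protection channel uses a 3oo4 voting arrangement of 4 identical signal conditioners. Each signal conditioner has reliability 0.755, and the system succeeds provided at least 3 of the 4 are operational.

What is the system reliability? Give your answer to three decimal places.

0.747

R = Σ_{i=3}^{4} C(4,i) p^i (1−p)^{4−i} with p = 0.755
C(4,3)·0.755^3·0.245^1 = 0.42176
C(4,4)·0.755^4·0.245^0 = 0.32493
Sum = 0.747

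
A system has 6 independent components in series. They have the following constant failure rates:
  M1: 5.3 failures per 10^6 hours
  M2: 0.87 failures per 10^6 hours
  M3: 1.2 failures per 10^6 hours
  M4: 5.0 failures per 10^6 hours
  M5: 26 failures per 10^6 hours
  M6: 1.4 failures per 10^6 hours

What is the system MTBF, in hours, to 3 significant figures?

25100

Series of exponential components: λ_sys = Σ λ_i
λ_sys = 0.0000053 + 0.00000087 + 0.0000012 + 0.0000050 + 0.000026 + 0.0000014 = 3.9770e-05 /h
MTBF = 1 / λ_sys = 25100 h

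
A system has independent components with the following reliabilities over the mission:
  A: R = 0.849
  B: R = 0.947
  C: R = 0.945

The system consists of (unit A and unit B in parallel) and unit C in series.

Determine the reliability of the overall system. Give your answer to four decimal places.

0.9374

Parallel (A and B): 1 − (1 − 0.849000)(1 − 0.947000) = 0.991997
Series ([0.991997] and C): 0.991997 × 0.945000 = 0.9374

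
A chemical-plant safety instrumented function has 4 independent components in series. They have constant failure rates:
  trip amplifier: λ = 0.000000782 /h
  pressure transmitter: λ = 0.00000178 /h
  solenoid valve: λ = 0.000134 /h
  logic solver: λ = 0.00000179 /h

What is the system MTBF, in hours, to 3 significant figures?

Series of exponential components: λ_sys = Σ λ_i
λ_sys = 0.000000782 + 0.00000178 + 0.000134 + 0.00000179 = 1.3835e-04 /h
MTBF = 1 / λ_sys = 7230 h

7230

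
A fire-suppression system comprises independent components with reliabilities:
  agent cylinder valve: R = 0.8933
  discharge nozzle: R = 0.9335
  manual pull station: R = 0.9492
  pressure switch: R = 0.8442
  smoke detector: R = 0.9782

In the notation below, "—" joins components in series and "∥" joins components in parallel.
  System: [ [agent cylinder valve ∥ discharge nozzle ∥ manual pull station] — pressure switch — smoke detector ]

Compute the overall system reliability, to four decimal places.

0.8255

Parallel (agent cylinder valve, discharge nozzle, and manual pull station): 1 − (1 − 0.893300)(1 − 0.933500)(1 − 0.949200) = 0.999640
Series ([0.999640], pressure switch, and smoke detector): 0.999640 × 0.844200 × 0.978200 = 0.8255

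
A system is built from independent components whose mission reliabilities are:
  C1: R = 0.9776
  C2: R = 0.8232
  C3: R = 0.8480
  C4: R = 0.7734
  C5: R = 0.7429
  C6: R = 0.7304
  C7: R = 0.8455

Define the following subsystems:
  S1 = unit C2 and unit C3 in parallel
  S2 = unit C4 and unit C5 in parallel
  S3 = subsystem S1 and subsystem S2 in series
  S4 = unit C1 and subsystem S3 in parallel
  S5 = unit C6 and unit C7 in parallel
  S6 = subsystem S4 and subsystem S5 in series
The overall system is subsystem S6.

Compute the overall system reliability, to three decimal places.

0.957

Parallel (C2 and C3): 1 − (1 − 0.82320)(1 − 0.84800) = 0.97313
Parallel (C4 and C5): 1 − (1 − 0.77340)(1 − 0.74290) = 0.94174
Series ([0.97313] and [0.94174]): 0.97313 × 0.94174 = 0.91644
Parallel (C1 and [0.91644]): 1 − (1 − 0.97760)(1 − 0.91644) = 0.99813
Parallel (C6 and C7): 1 − (1 − 0.73040)(1 − 0.84550) = 0.95835
Series ([0.99813] and [0.95835]): 0.99813 × 0.95835 = 0.957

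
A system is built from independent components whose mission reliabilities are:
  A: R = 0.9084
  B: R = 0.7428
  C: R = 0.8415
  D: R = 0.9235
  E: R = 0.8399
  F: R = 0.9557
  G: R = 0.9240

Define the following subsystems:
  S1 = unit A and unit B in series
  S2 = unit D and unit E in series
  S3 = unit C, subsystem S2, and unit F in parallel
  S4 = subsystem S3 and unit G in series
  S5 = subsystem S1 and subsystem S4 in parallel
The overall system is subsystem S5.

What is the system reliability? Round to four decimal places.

0.9748

Series (A and B): 0.908400 × 0.742800 = 0.674760
Series (D and E): 0.923500 × 0.839900 = 0.775648
Parallel (C, [0.775648], and F): 1 − (1 − 0.841500)(1 − 0.775648)(1 − 0.955700) = 0.998425
Series ([0.998425] and G): 0.998425 × 0.924000 = 0.922545
Parallel ([0.674760] and [0.922545]): 1 − (1 − 0.674760)(1 − 0.922545) = 0.9748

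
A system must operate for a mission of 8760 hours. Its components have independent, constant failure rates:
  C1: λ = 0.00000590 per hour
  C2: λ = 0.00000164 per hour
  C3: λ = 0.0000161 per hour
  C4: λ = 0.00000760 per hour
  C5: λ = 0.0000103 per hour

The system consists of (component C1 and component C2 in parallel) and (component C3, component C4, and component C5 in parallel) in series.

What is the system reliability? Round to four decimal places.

R(C1) = exp(−0.00000590 × 8760) = 0.949629
R(C2) = exp(−0.00000164 × 8760) = 0.985736
R(C3) = exp(−0.0000161 × 8760) = 0.868458
R(C4) = exp(−0.00000760 × 8760) = 0.935592
R(C5) = exp(−0.0000103 × 8760) = 0.913723
Parallel (C1 and C2): 1 − (1 − 0.949629)(1 − 0.985736) = 0.999282
Parallel (C3, C4, and C5): 1 − (1 − 0.868458)(1 − 0.935592)(1 − 0.913723) = 0.999269
Series ([0.999282] and [0.999269]): 0.999282 × 0.999269 = 0.9986

0.9986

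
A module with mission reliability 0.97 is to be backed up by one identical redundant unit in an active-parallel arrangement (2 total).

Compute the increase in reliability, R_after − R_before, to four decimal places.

R_before = 0.97
R_after = 1 − (1 − 0.97)^2 = 0.9991
ΔR = 0.9991 − 0.97 = 0.0291

0.0291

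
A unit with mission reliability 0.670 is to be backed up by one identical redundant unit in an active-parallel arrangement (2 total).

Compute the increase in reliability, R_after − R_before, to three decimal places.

0.221

R_before = 0.670
R_after = 1 − (1 − 0.670)^2 = 0.891
ΔR = 0.891 − 0.670 = 0.221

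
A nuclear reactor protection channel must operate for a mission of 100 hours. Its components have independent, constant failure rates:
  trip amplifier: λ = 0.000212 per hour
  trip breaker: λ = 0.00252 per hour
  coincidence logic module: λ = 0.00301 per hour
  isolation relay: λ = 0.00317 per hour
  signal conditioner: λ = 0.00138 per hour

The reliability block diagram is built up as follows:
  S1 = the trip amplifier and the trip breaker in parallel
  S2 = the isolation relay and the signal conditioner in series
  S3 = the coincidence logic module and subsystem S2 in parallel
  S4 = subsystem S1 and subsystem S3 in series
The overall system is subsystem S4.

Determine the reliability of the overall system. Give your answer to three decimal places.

0.901

R(trip amplifier) = exp(−0.000212 × 100) = 0.97902
R(trip breaker) = exp(−0.00252 × 100) = 0.77724
R(coincidence logic module) = exp(−0.00301 × 100) = 0.74008
R(isolation relay) = exp(−0.00317 × 100) = 0.72833
R(signal conditioner) = exp(−0.00138 × 100) = 0.87110
Parallel (trip amplifier and trip breaker): 1 − (1 − 0.97902)(1 − 0.77724) = 0.99533
Series (isolation relay and signal conditioner): 0.72833 × 0.87110 = 0.63445
Parallel (coincidence logic module and [0.63445]): 1 − (1 − 0.74008)(1 − 0.63445) = 0.90499
Series ([0.99533] and [0.90499]): 0.99533 × 0.90499 = 0.901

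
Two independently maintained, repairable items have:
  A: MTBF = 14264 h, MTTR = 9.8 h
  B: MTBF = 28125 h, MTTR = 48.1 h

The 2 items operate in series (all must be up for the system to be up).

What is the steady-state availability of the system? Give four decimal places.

0.9976

A(A) = MTBF/(MTBF+MTTR) = 14264/(14264+9.8) = 0.999313
A(B) = MTBF/(MTBF+MTTR) = 28125/(28125+48.1) = 0.998293
Series availability: 0.999313 × 0.998293 = 0.9976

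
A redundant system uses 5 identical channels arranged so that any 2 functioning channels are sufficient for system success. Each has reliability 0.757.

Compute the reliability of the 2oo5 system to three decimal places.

0.986

R = Σ_{i=2}^{5} C(5,i) p^i (1−p)^{5−i} with p = 0.757
C(5,2)·0.757^2·0.243^3 = 0.08223
C(5,3)·0.757^3·0.243^2 = 0.25615
C(5,4)·0.757^4·0.243^1 = 0.39899
C(5,5)·0.757^5·0.243^0 = 0.24859
Sum = 0.986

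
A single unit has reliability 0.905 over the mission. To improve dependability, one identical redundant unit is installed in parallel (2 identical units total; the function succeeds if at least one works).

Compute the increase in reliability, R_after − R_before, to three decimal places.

R_before = 0.905
R_after = 1 − (1 − 0.905)^2 = 0.991
ΔR = 0.991 − 0.905 = 0.086

0.086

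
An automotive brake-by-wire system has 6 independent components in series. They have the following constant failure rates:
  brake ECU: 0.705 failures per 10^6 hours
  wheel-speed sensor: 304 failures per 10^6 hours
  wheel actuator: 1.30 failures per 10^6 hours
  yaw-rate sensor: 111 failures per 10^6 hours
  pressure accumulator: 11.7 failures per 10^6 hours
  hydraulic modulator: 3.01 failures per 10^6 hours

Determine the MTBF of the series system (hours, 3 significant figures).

2320

Series of exponential components: λ_sys = Σ λ_i
λ_sys = 0.000000705 + 0.000304 + 0.00000130 + 0.000111 + 0.0000117 + 0.00000301 = 4.3171e-04 /h
MTBF = 1 / λ_sys = 2320 h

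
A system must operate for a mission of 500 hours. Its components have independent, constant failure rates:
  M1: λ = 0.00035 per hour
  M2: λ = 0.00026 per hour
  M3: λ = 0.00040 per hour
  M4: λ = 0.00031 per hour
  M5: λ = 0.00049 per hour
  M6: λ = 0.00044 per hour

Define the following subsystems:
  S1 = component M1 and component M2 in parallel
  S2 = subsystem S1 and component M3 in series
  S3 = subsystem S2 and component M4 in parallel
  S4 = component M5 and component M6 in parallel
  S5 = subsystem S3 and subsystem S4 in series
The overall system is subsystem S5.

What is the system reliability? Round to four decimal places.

R(M1) = exp(−0.00035 × 500) = 0.839457
R(M2) = exp(−0.00026 × 500) = 0.878095
R(M3) = exp(−0.00040 × 500) = 0.818731
R(M4) = exp(−0.00031 × 500) = 0.856415
R(M5) = exp(−0.00049 × 500) = 0.782705
R(M6) = exp(−0.00044 × 500) = 0.802519
Parallel (M1 and M2): 1 − (1 − 0.839457)(1 − 0.878095) = 0.980429
Series ([0.980429] and M3): 0.980429 × 0.818731 = 0.802708
Parallel ([0.802708] and M4): 1 − (1 − 0.802708)(1 − 0.856415) = 0.971672
Parallel (M5 and M6): 1 − (1 − 0.782705)(1 − 0.802519) = 0.957088
Series ([0.971672] and [0.957088]): 0.971672 × 0.957088 = 0.9300

0.9300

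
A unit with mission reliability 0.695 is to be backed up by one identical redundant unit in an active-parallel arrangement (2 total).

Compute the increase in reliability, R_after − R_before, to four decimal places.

R_before = 0.695
R_after = 1 − (1 − 0.695)^2 = 0.9070
ΔR = 0.9070 − 0.695 = 0.2120

0.2120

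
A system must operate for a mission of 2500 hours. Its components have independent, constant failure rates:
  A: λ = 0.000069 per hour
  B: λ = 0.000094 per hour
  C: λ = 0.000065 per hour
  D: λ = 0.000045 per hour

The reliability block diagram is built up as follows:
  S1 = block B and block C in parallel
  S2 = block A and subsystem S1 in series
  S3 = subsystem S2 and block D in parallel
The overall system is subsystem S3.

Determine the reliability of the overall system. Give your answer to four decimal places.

R(A) = exp(−0.000069 × 2500) = 0.841558
R(B) = exp(−0.000094 × 2500) = 0.790571
R(C) = exp(−0.000065 × 2500) = 0.850016
R(D) = exp(−0.000045 × 2500) = 0.893597
Parallel (B and C): 1 − (1 − 0.790571)(1 − 0.850016) = 0.968589
Series (A and [0.968589]): 0.841558 × 0.968589 = 0.815124
Parallel ([0.815124] and D): 1 − (1 − 0.815124)(1 − 0.893597) = 0.9803

0.9803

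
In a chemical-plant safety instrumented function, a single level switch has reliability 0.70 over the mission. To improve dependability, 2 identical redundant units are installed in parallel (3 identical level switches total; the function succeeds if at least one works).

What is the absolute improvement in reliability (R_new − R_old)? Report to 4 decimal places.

0.2730

R_before = 0.70
R_after = 1 − (1 − 0.70)^3 = 0.9730
ΔR = 0.9730 − 0.70 = 0.2730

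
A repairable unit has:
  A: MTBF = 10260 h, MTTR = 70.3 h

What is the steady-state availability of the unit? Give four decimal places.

A(A) = MTBF/(MTBF+MTTR) = 10260/(10260+70.3) = 0.9932

0.9932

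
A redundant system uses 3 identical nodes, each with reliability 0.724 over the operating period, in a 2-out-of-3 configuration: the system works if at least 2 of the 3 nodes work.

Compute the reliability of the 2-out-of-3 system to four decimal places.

0.8135

R = Σ_{i=2}^{3} C(3,i) p^i (1−p)^{3−i} with p = 0.724
C(3,2)·0.724^2·0.276^1 = 0.434018
C(3,3)·0.724^3·0.276^0 = 0.379503
Sum = 0.8135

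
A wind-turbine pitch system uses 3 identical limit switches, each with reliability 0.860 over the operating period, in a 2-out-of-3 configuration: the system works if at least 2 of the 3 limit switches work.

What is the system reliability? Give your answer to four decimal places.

0.9467

R = Σ_{i=2}^{3} C(3,i) p^i (1−p)^{3−i} with p = 0.860
C(3,2)·0.860^2·0.140^1 = 0.310632
C(3,3)·0.860^3·0.140^0 = 0.636056
Sum = 0.9467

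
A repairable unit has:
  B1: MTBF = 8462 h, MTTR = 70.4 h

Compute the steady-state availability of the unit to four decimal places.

0.9917

A(B1) = MTBF/(MTBF+MTTR) = 8462/(8462+70.4) = 0.9917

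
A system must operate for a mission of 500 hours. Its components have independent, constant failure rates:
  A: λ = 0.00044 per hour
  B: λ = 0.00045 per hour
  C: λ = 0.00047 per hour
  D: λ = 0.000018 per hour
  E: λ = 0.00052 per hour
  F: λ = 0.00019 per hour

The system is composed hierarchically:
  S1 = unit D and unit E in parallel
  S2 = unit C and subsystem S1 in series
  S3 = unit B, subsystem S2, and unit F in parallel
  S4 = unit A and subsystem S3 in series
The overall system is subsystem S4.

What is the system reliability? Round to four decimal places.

0.7994

R(A) = exp(−0.00044 × 500) = 0.802519
R(B) = exp(−0.00045 × 500) = 0.798516
R(C) = exp(−0.00047 × 500) = 0.790571
R(D) = exp(−0.000018 × 500) = 0.991040
R(E) = exp(−0.00052 × 500) = 0.771052
R(F) = exp(−0.00019 × 500) = 0.909373
Parallel (D and E): 1 − (1 − 0.991040)(1 − 0.771052) = 0.997949
Series (C and [0.997949]): 0.790571 × 0.997949 = 0.788950
Parallel (B, [0.788950], and F): 1 − (1 − 0.798516)(1 − 0.788950)(1 − 0.909373) = 0.996146
Series (A and [0.996146]): 0.802519 × 0.996146 = 0.7994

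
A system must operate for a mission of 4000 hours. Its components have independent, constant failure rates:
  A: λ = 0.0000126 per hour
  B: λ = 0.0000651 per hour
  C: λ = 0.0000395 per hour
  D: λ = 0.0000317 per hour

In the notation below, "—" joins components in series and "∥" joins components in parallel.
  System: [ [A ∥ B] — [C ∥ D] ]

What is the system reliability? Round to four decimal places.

0.9715

R(A) = exp(−0.0000126 × 4000) = 0.950849
R(B) = exp(−0.0000651 × 4000) = 0.770743
R(C) = exp(−0.0000395 × 4000) = 0.853850
R(D) = exp(−0.0000317 × 4000) = 0.880910
Parallel (A and B): 1 − (1 − 0.950849)(1 − 0.770743) = 0.988732
Parallel (C and D): 1 − (1 − 0.853850)(1 − 0.880910) = 0.982595
Series ([0.988732] and [0.982595]): 0.988732 × 0.982595 = 0.9715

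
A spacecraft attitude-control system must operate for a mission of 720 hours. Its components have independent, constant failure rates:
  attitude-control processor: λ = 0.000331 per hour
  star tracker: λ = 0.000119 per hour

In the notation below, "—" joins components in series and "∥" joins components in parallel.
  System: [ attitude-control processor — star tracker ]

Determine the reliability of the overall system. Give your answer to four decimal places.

0.7233

R(attitude-control processor) = exp(−0.000331 × 720) = 0.787951
R(star tracker) = exp(−0.000119 × 720) = 0.917888
Series (attitude-control processor and star tracker): 0.787951 × 0.917888 = 0.7233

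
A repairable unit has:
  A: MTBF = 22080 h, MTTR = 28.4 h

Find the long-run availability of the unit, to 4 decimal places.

0.9987

A(A) = MTBF/(MTBF+MTTR) = 22080/(22080+28.4) = 0.9987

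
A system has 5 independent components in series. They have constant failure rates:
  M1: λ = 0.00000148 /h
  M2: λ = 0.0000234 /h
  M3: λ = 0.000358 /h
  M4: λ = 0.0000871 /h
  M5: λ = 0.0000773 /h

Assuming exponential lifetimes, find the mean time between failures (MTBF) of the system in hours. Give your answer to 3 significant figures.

Series of exponential components: λ_sys = Σ λ_i
λ_sys = 0.00000148 + 0.0000234 + 0.000358 + 0.0000871 + 0.0000773 = 5.4728e-04 /h
MTBF = 1 / λ_sys = 1830 h

1830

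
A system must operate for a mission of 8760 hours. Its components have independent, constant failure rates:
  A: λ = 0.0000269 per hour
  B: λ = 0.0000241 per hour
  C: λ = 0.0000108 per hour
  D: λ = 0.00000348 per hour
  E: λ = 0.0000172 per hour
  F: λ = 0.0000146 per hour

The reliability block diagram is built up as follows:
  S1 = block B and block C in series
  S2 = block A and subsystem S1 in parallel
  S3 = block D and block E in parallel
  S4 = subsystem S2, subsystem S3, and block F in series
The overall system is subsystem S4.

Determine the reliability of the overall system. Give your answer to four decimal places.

0.8278

R(A) = exp(−0.0000269 × 8760) = 0.790062
R(B) = exp(−0.0000241 × 8760) = 0.809680
R(C) = exp(−0.0000108 × 8760) = 0.909729
R(D) = exp(−0.00000348 × 8760) = 0.969975
R(E) = exp(−0.0000172 × 8760) = 0.860130
R(F) = exp(−0.0000146 × 8760) = 0.879945
Series (B and C): 0.809680 × 0.909729 = 0.736589
Parallel (A and [0.736589]): 1 − (1 − 0.790062)(1 − 0.736589) = 0.944700
Parallel (D and E): 1 − (1 − 0.969975)(1 − 0.860130) = 0.995800
Series ([0.944700], [0.995800], and F): 0.944700 × 0.995800 × 0.879945 = 0.8278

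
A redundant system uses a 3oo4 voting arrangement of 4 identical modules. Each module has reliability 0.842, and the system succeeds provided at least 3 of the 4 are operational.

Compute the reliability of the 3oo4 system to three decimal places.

R = Σ_{i=3}^{4} C(4,i) p^i (1−p)^{4−i} with p = 0.842
C(4,3)·0.842^3·0.158^1 = 0.37727
C(4,4)·0.842^4·0.158^0 = 0.50263
Sum = 0.880

0.880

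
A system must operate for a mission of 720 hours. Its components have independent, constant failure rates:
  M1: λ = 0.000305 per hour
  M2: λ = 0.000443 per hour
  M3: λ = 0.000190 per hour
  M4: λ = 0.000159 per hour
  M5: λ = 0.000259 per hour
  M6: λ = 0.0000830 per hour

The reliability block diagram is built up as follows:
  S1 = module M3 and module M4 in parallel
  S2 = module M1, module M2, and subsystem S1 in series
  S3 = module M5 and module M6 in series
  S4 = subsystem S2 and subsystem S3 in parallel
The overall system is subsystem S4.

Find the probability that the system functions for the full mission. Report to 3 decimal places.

R(M1) = exp(−0.000305 × 720) = 0.80284
R(M2) = exp(−0.000443 × 720) = 0.72690
R(M3) = exp(−0.000190 × 720) = 0.87214
R(M4) = exp(−0.000159 × 720) = 0.89183
R(M5) = exp(−0.000259 × 720) = 0.82988
R(M6) = exp(−0.0000830 × 720) = 0.94199
Parallel (M3 and M4): 1 − (1 − 0.87214)(1 − 0.89183) = 0.98617
Series (M1, M2, and [0.98617]): 0.80284 × 0.72690 × 0.98617 = 0.57551
Series (M5 and M6): 0.82988 × 0.94199 = 0.78174
Parallel ([0.57551] and [0.78174]): 1 − (1 − 0.57551)(1 − 0.78174) = 0.907

0.907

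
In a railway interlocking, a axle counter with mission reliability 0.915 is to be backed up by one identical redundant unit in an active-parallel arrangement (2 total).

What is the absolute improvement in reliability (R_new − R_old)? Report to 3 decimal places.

R_before = 0.915
R_after = 1 − (1 − 0.915)^2 = 0.993
ΔR = 0.993 − 0.915 = 0.078

0.078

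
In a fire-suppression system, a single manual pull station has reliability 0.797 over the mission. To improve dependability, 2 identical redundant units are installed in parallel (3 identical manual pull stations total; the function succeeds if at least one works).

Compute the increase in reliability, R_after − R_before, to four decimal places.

0.1946

R_before = 0.797
R_after = 1 − (1 − 0.797)^3 = 0.9916
ΔR = 0.9916 − 0.797 = 0.1946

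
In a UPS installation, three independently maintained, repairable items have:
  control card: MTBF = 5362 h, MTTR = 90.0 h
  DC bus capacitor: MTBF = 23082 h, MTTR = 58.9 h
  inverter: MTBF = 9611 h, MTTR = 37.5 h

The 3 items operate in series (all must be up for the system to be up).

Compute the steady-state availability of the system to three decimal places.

0.977

A(control card) = MTBF/(MTBF+MTTR) = 5362/(5362+90.0) = 0.983492
A(DC bus capacitor) = MTBF/(MTBF+MTTR) = 23082/(23082+58.9) = 0.997455
A(inverter) = MTBF/(MTBF+MTTR) = 9611/(9611+37.5) = 0.996113
Series availability: 0.983492 × 0.997455 × 0.996113 = 0.977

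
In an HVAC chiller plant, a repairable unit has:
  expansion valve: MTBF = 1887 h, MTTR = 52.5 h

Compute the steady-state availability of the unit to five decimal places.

0.97293

A(expansion valve) = MTBF/(MTBF+MTTR) = 1887/(1887+52.5) = 0.97293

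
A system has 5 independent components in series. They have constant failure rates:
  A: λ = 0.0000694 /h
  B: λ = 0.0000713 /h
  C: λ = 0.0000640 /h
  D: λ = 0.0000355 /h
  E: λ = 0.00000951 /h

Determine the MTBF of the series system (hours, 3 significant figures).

4000

Series of exponential components: λ_sys = Σ λ_i
λ_sys = 0.0000694 + 0.0000713 + 0.0000640 + 0.0000355 + 0.00000951 = 2.4971e-04 /h
MTBF = 1 / λ_sys = 4000 h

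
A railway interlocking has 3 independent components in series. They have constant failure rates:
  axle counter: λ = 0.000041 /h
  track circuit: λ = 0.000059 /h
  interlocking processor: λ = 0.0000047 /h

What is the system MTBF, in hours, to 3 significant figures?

Series of exponential components: λ_sys = Σ λ_i
λ_sys = 0.000041 + 0.000059 + 0.0000047 = 1.0470e-04 /h
MTBF = 1 / λ_sys = 9550 h

9550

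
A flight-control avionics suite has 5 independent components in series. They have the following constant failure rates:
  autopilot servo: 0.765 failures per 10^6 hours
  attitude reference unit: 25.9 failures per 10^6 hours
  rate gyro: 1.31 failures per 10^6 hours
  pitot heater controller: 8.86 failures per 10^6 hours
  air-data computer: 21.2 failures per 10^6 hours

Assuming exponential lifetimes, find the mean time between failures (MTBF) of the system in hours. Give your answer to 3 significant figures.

Series of exponential components: λ_sys = Σ λ_i
λ_sys = 0.000000765 + 0.0000259 + 0.00000131 + 0.00000886 + 0.0000212 = 5.8035e-05 /h
MTBF = 1 / λ_sys = 17200 h

17200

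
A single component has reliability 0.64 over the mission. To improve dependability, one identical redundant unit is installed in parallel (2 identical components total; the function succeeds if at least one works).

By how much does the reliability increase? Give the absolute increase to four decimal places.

0.2304

R_before = 0.64
R_after = 1 − (1 − 0.64)^2 = 0.8704
ΔR = 0.8704 − 0.64 = 0.2304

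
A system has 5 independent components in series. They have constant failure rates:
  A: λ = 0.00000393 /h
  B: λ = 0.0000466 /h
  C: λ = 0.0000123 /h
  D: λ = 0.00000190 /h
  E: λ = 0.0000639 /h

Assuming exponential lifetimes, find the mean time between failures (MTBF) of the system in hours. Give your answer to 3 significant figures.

7770

Series of exponential components: λ_sys = Σ λ_i
λ_sys = 0.00000393 + 0.0000466 + 0.0000123 + 0.00000190 + 0.0000639 = 1.2863e-04 /h
MTBF = 1 / λ_sys = 7770 h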